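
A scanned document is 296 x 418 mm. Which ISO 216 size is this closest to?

Aspect ratio 418/296 ≈ 1.412 — close to the ISO √2 ≈ 1.414.
In the A-series (A0 area = 1 m²): A3 = 297 × 420 mm.
Off by 3 mm total — nearest standard size.

A3 (297 × 420 mm)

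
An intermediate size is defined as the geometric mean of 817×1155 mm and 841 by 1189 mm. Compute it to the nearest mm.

Short side: √(817 · 841) = √687097 ≈ 828.9 → 829 mm
Long side: √(1155 · 1189) = √1373295 ≈ 1171.9 → 1172 mm

829 × 1172 mm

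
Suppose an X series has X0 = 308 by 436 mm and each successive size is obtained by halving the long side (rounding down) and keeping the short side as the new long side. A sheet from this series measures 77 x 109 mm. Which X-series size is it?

X0: 308 × 436 mm
X1: 218 × 308 mm
X2: 154 × 218 mm
X3: 109 × 154 mm
X4: 77 × 109 mm
X5: 54 × 77 mm
→ matches X4.

X4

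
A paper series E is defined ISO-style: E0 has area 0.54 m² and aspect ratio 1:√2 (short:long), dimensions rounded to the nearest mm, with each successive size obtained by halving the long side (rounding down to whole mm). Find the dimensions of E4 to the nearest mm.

Let E0's short side be w mm. w · w√2 = 0.54 m² = 540,000 mm², so w ≈ 617.9 mm and w√2 ≈ 873.9 mm → E0 = 618 × 874 mm.
E1: ⌊874/2⌋ × 618 = 437 × 618 mm
E2: ⌊618/2⌋ × 437 = 309 × 437 mm
E3: ⌊437/2⌋ × 309 = 218 × 309 mm
E4: ⌊309/2⌋ × 218 = 154 × 218 mm

154 × 218 mm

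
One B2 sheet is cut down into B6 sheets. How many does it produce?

16

Each ISO step halves the sheet: 1 × B2 → 2 × B3 → 4 × B4 → 8 × B5 → …
From B2 to B6 is 4 halving steps: 2^4 = 16.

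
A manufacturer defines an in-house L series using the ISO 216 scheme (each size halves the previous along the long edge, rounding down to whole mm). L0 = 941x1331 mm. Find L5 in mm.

166 × 235 mm

L1: ⌊1331/2⌋ × 941 = 665 × 941 mm
L2: ⌊941/2⌋ × 665 = 470 × 665 mm
L3: ⌊665/2⌋ × 470 = 332 × 470 mm
L4: ⌊470/2⌋ × 332 = 235 × 332 mm
L5: ⌊332/2⌋ × 235 = 166 × 235 mm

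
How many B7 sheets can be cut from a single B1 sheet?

Each ISO step halves the sheet: 1 × B1 → 2 × B2 → 4 × B3 → 8 × B4 → …
From B1 to B7 is 6 halving steps: 2^6 = 64.

64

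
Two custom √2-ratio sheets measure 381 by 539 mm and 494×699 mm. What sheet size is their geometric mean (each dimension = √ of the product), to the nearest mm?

Short side: √(381 · 494) = √188214 ≈ 433.8 → 434 mm
Long side: √(539 · 699) = √376761 ≈ 613.8 → 614 mm

434 × 614 mm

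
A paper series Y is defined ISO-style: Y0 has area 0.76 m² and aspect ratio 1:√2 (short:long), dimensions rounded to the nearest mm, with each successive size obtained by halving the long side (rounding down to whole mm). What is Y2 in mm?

366 × 518 mm

Let Y0's short side be w mm. w · w√2 = 0.76 m² = 760,000 mm², so w ≈ 733.1 mm and w√2 ≈ 1036.7 mm → Y0 = 733 × 1037 mm.
Y1: ⌊1037/2⌋ × 733 = 518 × 733 mm
Y2: ⌊733/2⌋ × 518 = 366 × 518 mm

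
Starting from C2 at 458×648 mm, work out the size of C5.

162 × 229 mm

C3: ⌊648/2⌋ × 458 = 324 × 458 mm
C4: ⌊458/2⌋ × 324 = 229 × 324 mm
C5: ⌊324/2⌋ × 229 = 162 × 229 mm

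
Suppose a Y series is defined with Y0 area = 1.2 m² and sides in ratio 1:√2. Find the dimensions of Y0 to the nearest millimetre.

921 × 1303 mm

Let the short side be w mm. Then w · w√2 = 1.2 m² = 1,200,000 mm².
w² = 1,200,000/√2, so w ≈ 921.2 mm; long side = w√2 ≈ 1302.7 mm.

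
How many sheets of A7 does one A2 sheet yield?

A2 = 420 × 594 mm; A7 = 74 × 105 mm.
Each halving step doubles the count; 5 steps from A2 to A7.
2^5 = 32.

32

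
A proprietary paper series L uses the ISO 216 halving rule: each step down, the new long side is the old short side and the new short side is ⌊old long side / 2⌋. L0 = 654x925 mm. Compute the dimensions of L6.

L1 = 462 × 654 mm (from L0 by 1 halving).
L2: ⌊654/2⌋ × 462 = 327 × 462 mm
L3: ⌊462/2⌋ × 327 = 231 × 327 mm
L4: ⌊327/2⌋ × 231 = 163 × 231 mm
L5: ⌊231/2⌋ × 163 = 115 × 163 mm
L6: ⌊163/2⌋ × 115 = 81 × 115 mm

81 × 115 mm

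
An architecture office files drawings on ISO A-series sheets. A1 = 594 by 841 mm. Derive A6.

A2: ⌊841/2⌋ × 594 = 420 × 594 mm
A3: ⌊594/2⌋ × 420 = 297 × 420 mm
A4: ⌊420/2⌋ × 297 = 210 × 297 mm
A5: ⌊297/2⌋ × 210 = 148 × 210 mm
A6: ⌊210/2⌋ × 148 = 105 × 148 mm

105 × 148 mm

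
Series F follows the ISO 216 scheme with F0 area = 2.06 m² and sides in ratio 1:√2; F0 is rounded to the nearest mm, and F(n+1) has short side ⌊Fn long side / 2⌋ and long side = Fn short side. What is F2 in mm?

Let F0's short side be w mm. w · w√2 = 2.06 m² = 2,060,000 mm², so w ≈ 1206.9 mm and w√2 ≈ 1706.8 mm → F0 = 1207 × 1707 mm.
F1: ⌊1707/2⌋ × 1207 = 853 × 1207 mm
F2: ⌊1207/2⌋ × 853 = 603 × 853 mm

603 × 853 mm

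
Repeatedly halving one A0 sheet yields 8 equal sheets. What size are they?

8 = 2^3, so 3 halving steps.
A0 → A1 → … → A3 after 3 steps.

A3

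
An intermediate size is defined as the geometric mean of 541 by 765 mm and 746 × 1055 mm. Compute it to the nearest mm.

635 × 898 mm

Short side: √(541 · 746) = √403586 ≈ 635.3 → 635 mm
Long side: √(765 · 1055) = √807075 ≈ 898.4 → 898 mm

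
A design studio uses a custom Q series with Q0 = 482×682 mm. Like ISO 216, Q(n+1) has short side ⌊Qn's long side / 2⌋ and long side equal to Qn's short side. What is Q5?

Q1: ⌊682/2⌋ × 482 = 341 × 482 mm
Q2: ⌊482/2⌋ × 341 = 241 × 341 mm
Q3: ⌊341/2⌋ × 241 = 170 × 241 mm
Q4: ⌊241/2⌋ × 170 = 120 × 170 mm
Q5: ⌊170/2⌋ × 120 = 85 × 120 mm

85 × 120 mm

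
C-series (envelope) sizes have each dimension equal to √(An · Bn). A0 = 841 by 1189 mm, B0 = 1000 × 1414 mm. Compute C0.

Short side: √(841 · 1000) = √841000 ≈ 917.1 → 917 mm
Long side: √(1189 · 1414) = √1681246 ≈ 1296.6 → 1297 mm

917 × 1297 mm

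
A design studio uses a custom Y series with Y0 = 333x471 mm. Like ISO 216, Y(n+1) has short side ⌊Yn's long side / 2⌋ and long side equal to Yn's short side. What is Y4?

Y1: ⌊471/2⌋ × 333 = 235 × 333 mm
Y2: ⌊333/2⌋ × 235 = 166 × 235 mm
Y3: ⌊235/2⌋ × 166 = 117 × 166 mm
Y4: ⌊166/2⌋ × 117 = 83 × 117 mm

83 × 117 mm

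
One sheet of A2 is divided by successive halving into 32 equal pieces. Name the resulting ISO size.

A7

32 = 2^5, so 5 halving steps.
A2 → A3 → … → A7 after 5 steps.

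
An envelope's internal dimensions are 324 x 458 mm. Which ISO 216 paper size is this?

C3 (324 × 458 mm)

Aspect ratio 458/324 ≈ 1.414 — close to the ISO √2 ≈ 1.414.
In the C-series (envelope sizes, between A and B): C3 = 324 × 458 mm.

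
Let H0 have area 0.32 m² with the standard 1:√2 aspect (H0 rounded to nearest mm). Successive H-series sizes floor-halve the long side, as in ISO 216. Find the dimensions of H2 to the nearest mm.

238 × 336 mm

Let H0's short side be w mm. w · w√2 = 0.32 m² = 320,000 mm², so w ≈ 475.7 mm and w√2 ≈ 672.7 mm → H0 = 476 × 673 mm.
H1: ⌊673/2⌋ × 476 = 336 × 476 mm
H2: ⌊476/2⌋ × 336 = 238 × 336 mm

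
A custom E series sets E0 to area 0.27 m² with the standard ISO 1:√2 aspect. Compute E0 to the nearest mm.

Let the short side be w mm. Then w · w√2 = 0.27 m² = 270,000 mm².
w² = 270,000/√2, so w ≈ 436.9 mm; long side = w√2 ≈ 617.9 mm.

437 × 618 mm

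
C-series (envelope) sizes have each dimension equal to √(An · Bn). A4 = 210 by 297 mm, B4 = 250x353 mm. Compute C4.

229 × 324 mm

Short side: √(210 · 250) = √52500 ≈ 229.1 → 229 mm
Long side: √(297 · 353) = √104841 ≈ 323.8 → 324 mm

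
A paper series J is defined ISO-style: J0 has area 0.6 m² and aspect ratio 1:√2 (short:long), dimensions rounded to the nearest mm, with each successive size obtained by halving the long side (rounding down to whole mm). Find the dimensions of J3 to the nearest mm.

230 × 325 mm

Let J0's short side be w mm. w · w√2 = 0.6 m² = 600,000 mm², so w ≈ 651.4 mm and w√2 ≈ 921.2 mm → J0 = 651 × 921 mm.
J1: ⌊921/2⌋ × 651 = 460 × 651 mm
J2: ⌊651/2⌋ × 460 = 325 × 460 mm
J3: ⌊460/2⌋ × 325 = 230 × 325 mm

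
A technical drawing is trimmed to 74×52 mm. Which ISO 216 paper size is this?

A8 (52 × 74 mm)

Aspect ratio 74/52 ≈ 1.423 — close to the ISO √2 ≈ 1.414.
In the A-series (A0 area = 1 m²): A8 = 52 × 74 mm.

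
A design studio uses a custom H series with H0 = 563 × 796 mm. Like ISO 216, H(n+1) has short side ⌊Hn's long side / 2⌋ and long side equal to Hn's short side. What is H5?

H1: ⌊796/2⌋ × 563 = 398 × 563 mm
H2: ⌊563/2⌋ × 398 = 281 × 398 mm
H3: ⌊398/2⌋ × 281 = 199 × 281 mm
H4: ⌊281/2⌋ × 199 = 140 × 199 mm
H5: ⌊199/2⌋ × 140 = 99 × 140 mm

99 × 140 mm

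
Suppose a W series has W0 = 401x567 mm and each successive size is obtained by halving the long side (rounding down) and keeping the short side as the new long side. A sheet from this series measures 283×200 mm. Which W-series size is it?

W2

W0: 401 × 567 mm
W1: 283 × 401 mm
W2: 200 × 283 mm
W3: 141 × 200 mm
→ matches W2.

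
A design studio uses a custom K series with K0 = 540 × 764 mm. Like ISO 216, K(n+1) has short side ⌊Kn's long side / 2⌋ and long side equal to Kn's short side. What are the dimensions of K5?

95 × 135 mm

K1: ⌊764/2⌋ × 540 = 382 × 540 mm
K2: ⌊540/2⌋ × 382 = 270 × 382 mm
K3: ⌊382/2⌋ × 270 = 191 × 270 mm
K4: ⌊270/2⌋ × 191 = 135 × 191 mm
K5: ⌊191/2⌋ × 135 = 95 × 135 mm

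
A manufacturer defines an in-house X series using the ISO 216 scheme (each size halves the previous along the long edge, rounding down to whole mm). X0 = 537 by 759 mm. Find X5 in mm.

94 × 134 mm

X1 = 379 × 537 mm (from X0 by 1 halving).
X2: ⌊537/2⌋ × 379 = 268 × 379 mm
X3: ⌊379/2⌋ × 268 = 189 × 268 mm
X4: ⌊268/2⌋ × 189 = 134 × 189 mm
X5: ⌊189/2⌋ × 134 = 94 × 134 mm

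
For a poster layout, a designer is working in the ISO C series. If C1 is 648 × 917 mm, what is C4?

C2: ⌊917/2⌋ × 648 = 458 × 648 mm
C3: ⌊648/2⌋ × 458 = 324 × 458 mm
C4: ⌊458/2⌋ × 324 = 229 × 324 mm

229 × 324 mm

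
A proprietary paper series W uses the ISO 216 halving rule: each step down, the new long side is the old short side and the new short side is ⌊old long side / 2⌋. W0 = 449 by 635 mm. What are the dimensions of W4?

W1 = 317 × 449 mm (from W0 by 1 halving).
W2: ⌊449/2⌋ × 317 = 224 × 317 mm
W3: ⌊317/2⌋ × 224 = 158 × 224 mm
W4: ⌊224/2⌋ × 158 = 112 × 158 mm

112 × 158 mm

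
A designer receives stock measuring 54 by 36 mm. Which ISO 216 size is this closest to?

A9 (37 × 52 mm)

Aspect ratio 54/36 ≈ 1.500 (ISO target is √2 ≈ 1.414).
In the A-series (A0 area = 1 m²): A9 = 37 × 52 mm.
Off by 3 mm total — nearest standard size.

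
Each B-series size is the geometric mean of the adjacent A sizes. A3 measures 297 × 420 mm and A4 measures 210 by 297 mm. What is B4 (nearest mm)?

250 × 353 mm

Short side: √(297 · 210) = √62370 ≈ 249.7 → 250 mm
Long side: √(420 · 297) = √124740 ≈ 353.2 → 353 mm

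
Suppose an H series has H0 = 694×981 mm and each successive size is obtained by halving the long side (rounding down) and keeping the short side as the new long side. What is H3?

H1: ⌊981/2⌋ × 694 = 490 × 694 mm
H2: ⌊694/2⌋ × 490 = 347 × 490 mm
H3: ⌊490/2⌋ × 347 = 245 × 347 mm

245 × 347 mm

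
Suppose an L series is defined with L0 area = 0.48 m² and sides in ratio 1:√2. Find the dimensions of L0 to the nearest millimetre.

583 × 824 mm

Let the short side be w mm. Then w · w√2 = 0.48 m² = 480,000 mm².
w² = 480,000/√2, so w ≈ 582.6 mm; long side = w√2 ≈ 823.9 mm.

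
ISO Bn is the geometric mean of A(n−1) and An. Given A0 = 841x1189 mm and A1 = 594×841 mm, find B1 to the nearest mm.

707 × 1000 mm

Short side: √(841 · 594) = √499554 ≈ 706.8 → 707 mm
Long side: √(1189 · 841) = √999949 ≈ 1000.0 → 1000 mm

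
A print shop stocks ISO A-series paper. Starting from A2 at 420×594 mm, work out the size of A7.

74 × 105 mm

A3: ⌊594/2⌋ × 420 = 297 × 420 mm
A4: ⌊420/2⌋ × 297 = 210 × 297 mm
A5: ⌊297/2⌋ × 210 = 148 × 210 mm
A6: ⌊210/2⌋ × 148 = 105 × 148 mm
A7: ⌊148/2⌋ × 105 = 74 × 105 mm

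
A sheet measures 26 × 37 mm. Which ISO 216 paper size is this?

Aspect ratio 37/26 ≈ 1.423 — close to the ISO √2 ≈ 1.414.
In the A-series (A0 area = 1 m²): A10 = 26 × 37 mm.

A10 (26 × 37 mm)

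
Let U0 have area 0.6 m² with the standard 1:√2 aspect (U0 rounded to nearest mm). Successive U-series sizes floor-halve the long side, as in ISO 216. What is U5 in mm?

115 × 162 mm

Let U0's short side be w mm. w · w√2 = 0.6 m² = 600,000 mm², so w ≈ 651.4 mm and w√2 ≈ 921.2 mm → U0 = 651 × 921 mm.
U1: ⌊921/2⌋ × 651 = 460 × 651 mm
U2: ⌊651/2⌋ × 460 = 325 × 460 mm
U3: ⌊460/2⌋ × 325 = 230 × 325 mm
U4: ⌊325/2⌋ × 230 = 162 × 230 mm
U5: ⌊230/2⌋ × 162 = 115 × 162 mm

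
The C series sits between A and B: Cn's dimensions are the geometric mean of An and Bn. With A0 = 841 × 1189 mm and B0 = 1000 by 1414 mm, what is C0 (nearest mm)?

Short side: √(841 · 1000) = √841000 ≈ 917.1 → 917 mm
Long side: √(1189 · 1414) = √1681246 ≈ 1296.6 → 1297 mm

917 × 1297 mm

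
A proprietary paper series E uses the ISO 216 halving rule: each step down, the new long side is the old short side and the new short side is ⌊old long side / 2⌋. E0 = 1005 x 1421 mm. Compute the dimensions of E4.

251 × 355 mm

E1: ⌊1421/2⌋ × 1005 = 710 × 1005 mm
E2: ⌊1005/2⌋ × 710 = 502 × 710 mm
E3: ⌊710/2⌋ × 502 = 355 × 502 mm
E4: ⌊502/2⌋ × 355 = 251 × 355 mm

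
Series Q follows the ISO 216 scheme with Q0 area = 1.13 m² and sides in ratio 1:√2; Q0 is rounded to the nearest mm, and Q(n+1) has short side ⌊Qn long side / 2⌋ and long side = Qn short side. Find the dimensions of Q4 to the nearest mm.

223 × 316 mm

Let Q0's short side be w mm. w · w√2 = 1.13 m² = 1,130,000 mm², so w ≈ 893.9 mm and w√2 ≈ 1264.1 mm → Q0 = 894 × 1264 mm.
Q1: ⌊1264/2⌋ × 894 = 632 × 894 mm
Q2: ⌊894/2⌋ × 632 = 447 × 632 mm
Q3: ⌊632/2⌋ × 447 = 316 × 447 mm
Q4: ⌊447/2⌋ × 316 = 223 × 316 mm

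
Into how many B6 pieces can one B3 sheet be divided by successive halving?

8

Each ISO step halves the sheet: 1 × B3 → 2 × B4 → 4 × B5 → 8 × B6
From B3 to B6 is 3 halving steps: 2^3 = 8.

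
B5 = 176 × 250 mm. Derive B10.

B6: ⌊250/2⌋ × 176 = 125 × 176 mm
B7: ⌊176/2⌋ × 125 = 88 × 125 mm
B8: ⌊125/2⌋ × 88 = 62 × 88 mm
B9: ⌊88/2⌋ × 62 = 44 × 62 mm
B10: ⌊62/2⌋ × 44 = 31 × 44 mm

31 × 44 mm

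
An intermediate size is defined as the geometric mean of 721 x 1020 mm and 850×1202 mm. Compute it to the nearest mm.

783 × 1107 mm

Short side: √(721 · 850) = √612850 ≈ 782.8 → 783 mm
Long side: √(1020 · 1202) = √1226040 ≈ 1107.3 → 1107 mm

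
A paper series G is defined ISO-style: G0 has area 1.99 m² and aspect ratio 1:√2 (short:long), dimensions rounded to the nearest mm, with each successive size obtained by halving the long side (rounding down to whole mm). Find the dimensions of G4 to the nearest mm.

296 × 419 mm

Let G0's short side be w mm. w · w√2 = 1.99 m² = 1,990,000 mm², so w ≈ 1186.2 mm and w√2 ≈ 1677.6 mm → G0 = 1186 × 1678 mm.
G1: ⌊1678/2⌋ × 1186 = 839 × 1186 mm
G2: ⌊1186/2⌋ × 839 = 593 × 839 mm
G3: ⌊839/2⌋ × 593 = 419 × 593 mm
G4: ⌊593/2⌋ × 419 = 296 × 419 mm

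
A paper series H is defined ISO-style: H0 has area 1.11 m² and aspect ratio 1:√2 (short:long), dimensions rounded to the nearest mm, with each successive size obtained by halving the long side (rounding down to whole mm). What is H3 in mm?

Let H0's short side be w mm. w · w√2 = 1.11 m² = 1,110,000 mm², so w ≈ 885.9 mm and w√2 ≈ 1252.9 mm → H0 = 886 × 1253 mm.
H1: ⌊1253/2⌋ × 886 = 626 × 886 mm
H2: ⌊886/2⌋ × 626 = 443 × 626 mm
H3: ⌊626/2⌋ × 443 = 313 × 443 mm

313 × 443 mm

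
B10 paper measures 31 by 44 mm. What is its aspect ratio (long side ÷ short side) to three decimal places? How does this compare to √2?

44 / 31 = 1.419
ISO 216 targets √2 ≈ 1.414; the +0.005 deviation is from mm rounding.

1.419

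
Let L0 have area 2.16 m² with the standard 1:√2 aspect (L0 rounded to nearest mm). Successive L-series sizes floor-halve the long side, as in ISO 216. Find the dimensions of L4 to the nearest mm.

Let L0's short side be w mm. w · w√2 = 2.16 m² = 2,160,000 mm², so w ≈ 1235.9 mm and w√2 ≈ 1747.8 mm → L0 = 1236 × 1748 mm.
L1: ⌊1748/2⌋ × 1236 = 874 × 1236 mm
L2: ⌊1236/2⌋ × 874 = 618 × 874 mm
L3: ⌊874/2⌋ × 618 = 437 × 618 mm
L4: ⌊618/2⌋ × 437 = 309 × 437 mm

309 × 437 mm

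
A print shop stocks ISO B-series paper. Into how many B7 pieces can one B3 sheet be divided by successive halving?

16

Each ISO step halves the sheet: 1 × B3 → 2 × B4 → 4 × B5 → 8 × B6 → …
From B3 to B7 is 4 halving steps: 2^4 = 16.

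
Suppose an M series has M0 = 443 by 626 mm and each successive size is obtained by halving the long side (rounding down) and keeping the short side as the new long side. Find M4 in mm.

M1: ⌊626/2⌋ × 443 = 313 × 443 mm
M2: ⌊443/2⌋ × 313 = 221 × 313 mm
M3: ⌊313/2⌋ × 221 = 156 × 221 mm
M4: ⌊221/2⌋ × 156 = 110 × 156 mm

110 × 156 mm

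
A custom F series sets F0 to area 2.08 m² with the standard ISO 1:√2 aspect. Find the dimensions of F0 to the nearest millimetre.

1213 × 1715 mm

Let the short side be w mm. Then w · w√2 = 2.08 m² = 2,080,000 mm².
w² = 2,080,000/√2, so w ≈ 1212.8 mm; long side = w√2 ≈ 1715.1 mm.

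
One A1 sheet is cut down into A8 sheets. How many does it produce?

128

Each ISO step halves the sheet: 1 × A1 → 2 × A2 → 4 × A3 → 8 × A4 → …
From A1 to A8 is 7 halving steps: 2^7 = 128.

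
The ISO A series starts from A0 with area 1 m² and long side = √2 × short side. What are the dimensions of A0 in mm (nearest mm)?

Let the short side be w mm. Then the long side is w√2 and w · w√2 = 10⁶ mm².
w² = 10⁶/√2, so w = 1000 / 2^(1/4) ≈ 840.9 mm; long side = 1000 · 2^(1/4) ≈ 1189.2 mm.

841 × 1189 mm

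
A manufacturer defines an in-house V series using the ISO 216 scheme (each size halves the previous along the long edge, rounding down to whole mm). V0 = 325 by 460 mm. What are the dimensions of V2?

V1: ⌊460/2⌋ × 325 = 230 × 325 mm
V2: ⌊325/2⌋ × 230 = 162 × 230 mm

162 × 230 mm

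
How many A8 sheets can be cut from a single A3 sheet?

32

A3 = 297 × 420 mm; A8 = 52 × 74 mm.
Each halving step doubles the count; 5 steps from A3 to A8.
2^5 = 32.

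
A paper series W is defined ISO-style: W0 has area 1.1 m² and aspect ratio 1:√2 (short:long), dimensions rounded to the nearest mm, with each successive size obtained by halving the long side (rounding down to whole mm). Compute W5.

Let W0's short side be w mm. w · w√2 = 1.1 m² = 1,100,000 mm², so w ≈ 881.9 mm and w√2 ≈ 1247.3 mm → W0 = 882 × 1247 mm.
W1: ⌊1247/2⌋ × 882 = 623 × 882 mm
W2: ⌊882/2⌋ × 623 = 441 × 623 mm
W3: ⌊623/2⌋ × 441 = 311 × 441 mm
W4: ⌊441/2⌋ × 311 = 220 × 311 mm
W5: ⌊311/2⌋ × 220 = 155 × 220 mm

155 × 220 mm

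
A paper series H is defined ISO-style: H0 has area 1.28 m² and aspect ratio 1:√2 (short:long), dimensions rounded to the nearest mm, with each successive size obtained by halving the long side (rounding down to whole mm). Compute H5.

168 × 237 mm

Let H0's short side be w mm. w · w√2 = 1.28 m² = 1,280,000 mm², so w ≈ 951.4 mm and w√2 ≈ 1345.4 mm → H0 = 951 × 1345 mm.
H1: ⌊1345/2⌋ × 951 = 672 × 951 mm
H2: ⌊951/2⌋ × 672 = 475 × 672 mm
H3: ⌊672/2⌋ × 475 = 336 × 475 mm
H4: ⌊475/2⌋ × 336 = 237 × 336 mm
H5: ⌊336/2⌋ × 237 = 168 × 237 mm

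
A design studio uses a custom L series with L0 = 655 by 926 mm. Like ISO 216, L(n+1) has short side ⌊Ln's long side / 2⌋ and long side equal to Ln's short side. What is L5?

115 × 163 mm

L1: ⌊926/2⌋ × 655 = 463 × 655 mm
L2: ⌊655/2⌋ × 463 = 327 × 463 mm
L3: ⌊463/2⌋ × 327 = 231 × 327 mm
L4: ⌊327/2⌋ × 231 = 163 × 231 mm
L5: ⌊231/2⌋ × 163 = 115 × 163 mm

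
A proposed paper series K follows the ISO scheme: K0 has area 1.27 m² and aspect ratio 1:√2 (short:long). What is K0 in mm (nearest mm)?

Let the short side be w mm. Then w · w√2 = 1.27 m² = 1,270,000 mm².
w² = 1,270,000/√2, so w ≈ 947.6 mm; long side = w√2 ≈ 1340.2 mm.

948 × 1340 mm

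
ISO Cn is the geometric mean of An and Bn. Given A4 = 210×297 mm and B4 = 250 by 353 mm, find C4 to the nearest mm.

229 × 324 mm

Short side: √(210 · 250) = √52500 ≈ 229.1 → 229 mm
Long side: √(297 · 353) = √104841 ≈ 323.8 → 324 mm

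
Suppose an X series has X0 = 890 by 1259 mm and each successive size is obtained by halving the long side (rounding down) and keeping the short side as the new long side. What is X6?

X1: ⌊1259/2⌋ × 890 = 629 × 890 mm
X2: ⌊890/2⌋ × 629 = 445 × 629 mm
X3: ⌊629/2⌋ × 445 = 314 × 445 mm
X4: ⌊445/2⌋ × 314 = 222 × 314 mm
X5: ⌊314/2⌋ × 222 = 157 × 222 mm
X6: ⌊222/2⌋ × 157 = 111 × 157 mm

111 × 157 mm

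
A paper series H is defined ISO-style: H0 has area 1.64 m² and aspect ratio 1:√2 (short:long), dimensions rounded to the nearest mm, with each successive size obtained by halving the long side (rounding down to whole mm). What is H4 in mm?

269 × 380 mm

Let H0's short side be w mm. w · w√2 = 1.64 m² = 1,640,000 mm², so w ≈ 1076.9 mm and w√2 ≈ 1522.9 mm → H0 = 1077 × 1523 mm.
H1: ⌊1523/2⌋ × 1077 = 761 × 1077 mm
H2: ⌊1077/2⌋ × 761 = 538 × 761 mm
H3: ⌊761/2⌋ × 538 = 380 × 538 mm
H4: ⌊538/2⌋ × 380 = 269 × 380 mm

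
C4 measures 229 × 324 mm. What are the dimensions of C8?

C5: ⌊324/2⌋ × 229 = 162 × 229 mm
C6: ⌊229/2⌋ × 162 = 114 × 162 mm
C7: ⌊162/2⌋ × 114 = 81 × 114 mm
C8: ⌊114/2⌋ × 81 = 57 × 81 mm

57 × 81 mm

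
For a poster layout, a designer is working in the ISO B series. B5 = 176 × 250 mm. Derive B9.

B6: ⌊250/2⌋ × 176 = 125 × 176 mm
B7: ⌊176/2⌋ × 125 = 88 × 125 mm
B8: ⌊125/2⌋ × 88 = 62 × 88 mm
B9: ⌊88/2⌋ × 62 = 44 × 62 mm

44 × 62 mm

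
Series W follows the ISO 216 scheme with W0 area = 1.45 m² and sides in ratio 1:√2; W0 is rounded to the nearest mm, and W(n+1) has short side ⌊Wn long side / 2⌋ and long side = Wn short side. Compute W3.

Let W0's short side be w mm. w · w√2 = 1.45 m² = 1,450,000 mm², so w ≈ 1012.6 mm and w√2 ≈ 1432.0 mm → W0 = 1013 × 1432 mm.
W1: ⌊1432/2⌋ × 1013 = 716 × 1013 mm
W2: ⌊1013/2⌋ × 716 = 506 × 716 mm
W3: ⌊716/2⌋ × 506 = 358 × 506 mm

358 × 506 mm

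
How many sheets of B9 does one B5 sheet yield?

B5 = 176 × 250 mm; B9 = 44 × 62 mm.
Each halving step doubles the count; 4 steps from B5 to B9.
2^4 = 16.

16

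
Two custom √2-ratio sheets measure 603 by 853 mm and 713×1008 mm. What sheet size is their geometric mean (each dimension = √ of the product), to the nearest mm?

Short side: √(603 · 713) = √429939 ≈ 655.7 → 656 mm
Long side: √(853 · 1008) = √859824 ≈ 927.3 → 927 mm

656 × 927 mm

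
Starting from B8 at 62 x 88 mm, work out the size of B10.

B9: ⌊88/2⌋ × 62 = 44 × 62 mm
B10: ⌊62/2⌋ × 44 = 31 × 44 mm

31 × 44 mm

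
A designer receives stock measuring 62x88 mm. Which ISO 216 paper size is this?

Aspect ratio 88/62 ≈ 1.419 — close to the ISO √2 ≈ 1.414.
In the B-series (B0 = 1000 × 1414 mm): B8 = 62 × 88 mm.

B8 (62 × 88 mm)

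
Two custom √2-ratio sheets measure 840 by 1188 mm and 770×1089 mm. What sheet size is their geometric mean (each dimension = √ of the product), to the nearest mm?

804 × 1137 mm

Short side: √(840 · 770) = √646800 ≈ 804.2 → 804 mm
Long side: √(1188 · 1089) = √1293732 ≈ 1137.4 → 1137 mm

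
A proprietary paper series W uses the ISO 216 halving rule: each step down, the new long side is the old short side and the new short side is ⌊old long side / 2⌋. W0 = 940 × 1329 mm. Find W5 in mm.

W1: ⌊1329/2⌋ × 940 = 664 × 940 mm
W2: ⌊940/2⌋ × 664 = 470 × 664 mm
W3: ⌊664/2⌋ × 470 = 332 × 470 mm
W4: ⌊470/2⌋ × 332 = 235 × 332 mm
W5: ⌊332/2⌋ × 235 = 166 × 235 mm

166 × 235 mm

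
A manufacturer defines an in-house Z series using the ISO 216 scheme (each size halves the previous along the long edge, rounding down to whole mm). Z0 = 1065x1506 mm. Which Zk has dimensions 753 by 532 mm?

Z2

Z0: 1065 × 1506 mm
Z1: 753 × 1065 mm
Z2: 532 × 753 mm
Z3: 376 × 532 mm
→ matches Z2.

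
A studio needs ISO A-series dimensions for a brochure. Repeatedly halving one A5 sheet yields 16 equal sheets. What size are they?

A9

16 = 2^4, so 4 halving steps.
A5 → A6 → … → A9 after 4 steps.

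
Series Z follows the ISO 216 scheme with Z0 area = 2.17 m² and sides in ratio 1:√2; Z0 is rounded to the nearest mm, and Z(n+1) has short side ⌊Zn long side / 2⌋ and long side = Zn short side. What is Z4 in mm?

309 × 438 mm

Let Z0's short side be w mm. w · w√2 = 2.17 m² = 2,170,000 mm², so w ≈ 1238.7 mm and w√2 ≈ 1751.8 mm → Z0 = 1239 × 1752 mm.
Z1: ⌊1752/2⌋ × 1239 = 876 × 1239 mm
Z2: ⌊1239/2⌋ × 876 = 619 × 876 mm
Z3: ⌊876/2⌋ × 619 = 438 × 619 mm
Z4: ⌊619/2⌋ × 438 = 309 × 438 mm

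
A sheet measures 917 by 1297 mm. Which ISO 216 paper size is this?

Aspect ratio 1297/917 ≈ 1.414 — close to the ISO √2 ≈ 1.414.
In the C-series (envelope sizes, between A and B): C0 = 917 × 1297 mm.

C0 (917 × 1297 mm)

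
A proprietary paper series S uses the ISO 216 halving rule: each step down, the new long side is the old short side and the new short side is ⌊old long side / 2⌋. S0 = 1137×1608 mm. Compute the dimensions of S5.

201 × 284 mm

S1: ⌊1608/2⌋ × 1137 = 804 × 1137 mm
S2: ⌊1137/2⌋ × 804 = 568 × 804 mm
S3: ⌊804/2⌋ × 568 = 402 × 568 mm
S4: ⌊568/2⌋ × 402 = 284 × 402 mm
S5: ⌊402/2⌋ × 284 = 201 × 284 mm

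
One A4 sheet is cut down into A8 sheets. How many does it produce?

16

Each ISO step halves the sheet: 1 × A4 → 2 × A5 → 4 × A6 → 8 × A7 → …
From A4 to A8 is 4 halving steps: 2^4 = 16.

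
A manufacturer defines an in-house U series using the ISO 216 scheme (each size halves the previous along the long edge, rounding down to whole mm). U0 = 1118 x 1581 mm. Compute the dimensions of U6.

139 × 197 mm

U1 = 790 × 1118 mm (from U0 by 1 halving).
U2: ⌊1118/2⌋ × 790 = 559 × 790 mm
U3: ⌊790/2⌋ × 559 = 395 × 559 mm
U4: ⌊559/2⌋ × 395 = 279 × 395 mm
U5: ⌊395/2⌋ × 279 = 197 × 279 mm
U6: ⌊279/2⌋ × 197 = 139 × 197 mm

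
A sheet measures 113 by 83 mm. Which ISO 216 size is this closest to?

Aspect ratio 113/83 ≈ 1.361 (ISO target is √2 ≈ 1.414).
In the C-series (envelope sizes, between A and B): C7 = 81 × 114 mm.
Off by 3 mm total — nearest standard size.

C7 (81 × 114 mm)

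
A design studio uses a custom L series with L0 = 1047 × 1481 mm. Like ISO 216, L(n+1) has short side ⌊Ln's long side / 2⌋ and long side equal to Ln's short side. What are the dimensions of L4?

261 × 370 mm

L1 = 740 × 1047 mm (from L0 by 1 halving).
L2: ⌊1047/2⌋ × 740 = 523 × 740 mm
L3: ⌊740/2⌋ × 523 = 370 × 523 mm
L4: ⌊523/2⌋ × 370 = 261 × 370 mm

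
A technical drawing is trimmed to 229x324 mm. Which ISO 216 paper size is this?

Aspect ratio 324/229 ≈ 1.415 — close to the ISO √2 ≈ 1.414.
In the C-series (envelope sizes, between A and B): C4 = 229 × 324 mm.

C4 (229 × 324 mm)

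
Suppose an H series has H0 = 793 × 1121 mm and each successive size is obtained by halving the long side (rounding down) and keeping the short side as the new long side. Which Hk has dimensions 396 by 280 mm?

H3

H0: 793 × 1121 mm
H1: 560 × 793 mm
H2: 396 × 560 mm
H3: 280 × 396 mm
H4: 198 × 280 mm
→ matches H3.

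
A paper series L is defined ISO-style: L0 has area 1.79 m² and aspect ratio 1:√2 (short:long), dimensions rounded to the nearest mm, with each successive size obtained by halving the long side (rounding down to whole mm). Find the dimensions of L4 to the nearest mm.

Let L0's short side be w mm. w · w√2 = 1.79 m² = 1,790,000 mm², so w ≈ 1125.0 mm and w√2 ≈ 1591.1 mm → L0 = 1125 × 1591 mm.
L1: ⌊1591/2⌋ × 1125 = 795 × 1125 mm
L2: ⌊1125/2⌋ × 795 = 562 × 795 mm
L3: ⌊795/2⌋ × 562 = 397 × 562 mm
L4: ⌊562/2⌋ × 397 = 281 × 397 mm

281 × 397 mm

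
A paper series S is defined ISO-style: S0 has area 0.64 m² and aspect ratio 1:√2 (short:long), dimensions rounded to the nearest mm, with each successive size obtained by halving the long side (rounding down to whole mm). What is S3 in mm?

237 × 336 mm

Let S0's short side be w mm. w · w√2 = 0.64 m² = 640,000 mm², so w ≈ 672.7 mm and w√2 ≈ 951.4 mm → S0 = 673 × 951 mm.
S1: ⌊951/2⌋ × 673 = 475 × 673 mm
S2: ⌊673/2⌋ × 475 = 336 × 475 mm
S3: ⌊475/2⌋ × 336 = 237 × 336 mm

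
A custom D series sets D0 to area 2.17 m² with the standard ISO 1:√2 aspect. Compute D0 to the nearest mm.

1239 × 1752 mm

Let the short side be w mm. Then w · w√2 = 2.17 m² = 2,170,000 mm².
w² = 2,170,000/√2, so w ≈ 1238.7 mm; long side = w√2 ≈ 1751.8 mm.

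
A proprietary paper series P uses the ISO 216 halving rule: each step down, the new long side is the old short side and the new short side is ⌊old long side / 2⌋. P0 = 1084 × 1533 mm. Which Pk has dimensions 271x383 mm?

P0: 1084 × 1533 mm
P1: 766 × 1084 mm
P2: 542 × 766 mm
P3: 383 × 542 mm
P4: 271 × 383 mm
P5: 191 × 271 mm
→ matches P4.

P4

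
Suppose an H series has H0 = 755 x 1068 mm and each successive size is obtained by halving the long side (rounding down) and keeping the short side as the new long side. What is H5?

133 × 188 mm

H1: ⌊1068/2⌋ × 755 = 534 × 755 mm
H2: ⌊755/2⌋ × 534 = 377 × 534 mm
H3: ⌊534/2⌋ × 377 = 267 × 377 mm
H4: ⌊377/2⌋ × 267 = 188 × 267 mm
H5: ⌊267/2⌋ × 188 = 133 × 188 mm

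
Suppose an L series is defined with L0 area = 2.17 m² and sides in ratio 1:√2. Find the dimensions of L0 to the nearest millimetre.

Let the short side be w mm. Then w · w√2 = 2.17 m² = 2,170,000 mm².
w² = 2,170,000/√2, so w ≈ 1238.7 mm; long side = w√2 ≈ 1751.8 mm.

1239 × 1752 mm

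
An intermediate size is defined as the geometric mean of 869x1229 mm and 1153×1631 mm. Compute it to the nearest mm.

1001 × 1416 mm

Short side: √(869 · 1153) = √1001957 ≈ 1001.0 → 1001 mm
Long side: √(1229 · 1631) = √2004499 ≈ 1415.8 → 1416 mm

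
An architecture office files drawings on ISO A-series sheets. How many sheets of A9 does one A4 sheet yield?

A4 = 210 × 297 mm; A9 = 37 × 52 mm.
Each halving step doubles the count; 5 steps from A4 to A9.
2^5 = 32.

32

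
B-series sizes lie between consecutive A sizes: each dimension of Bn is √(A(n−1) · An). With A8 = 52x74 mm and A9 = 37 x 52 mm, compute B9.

Short side: √(52 · 37) = √1924 ≈ 43.9 → 44 mm
Long side: √(74 · 52) = √3848 ≈ 62.0 → 62 mm

44 × 62 mm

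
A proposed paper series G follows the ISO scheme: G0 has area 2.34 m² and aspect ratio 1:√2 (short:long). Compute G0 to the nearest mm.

Let the short side be w mm. Then w · w√2 = 2.34 m² = 2,340,000 mm².
w² = 2,340,000/√2, so w ≈ 1286.3 mm; long side = w√2 ≈ 1819.1 mm.

1286 × 1819 mm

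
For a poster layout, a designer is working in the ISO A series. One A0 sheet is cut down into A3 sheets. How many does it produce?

Each ISO step halves the sheet: 1 × A0 → 2 × A1 → 4 × A2 → 8 × A3
From A0 to A3 is 3 halving steps: 2^3 = 8.

8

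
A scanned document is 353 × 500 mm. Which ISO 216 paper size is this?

Aspect ratio 500/353 ≈ 1.416 — close to the ISO √2 ≈ 1.414.
In the B-series (B0 = 1000 × 1414 mm): B3 = 353 × 500 mm.

B3 (353 × 500 mm)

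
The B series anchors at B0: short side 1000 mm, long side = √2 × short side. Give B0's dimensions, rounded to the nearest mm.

Short side = 1000 mm; long side = 1000√2 ≈ 1414.2 mm.

1000 × 1414 mm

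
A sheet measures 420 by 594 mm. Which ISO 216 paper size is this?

Aspect ratio 594/420 ≈ 1.414 — close to the ISO √2 ≈ 1.414.
In the A-series (A0 area = 1 m²): A2 = 420 × 594 mm.

A2 (420 × 594 mm)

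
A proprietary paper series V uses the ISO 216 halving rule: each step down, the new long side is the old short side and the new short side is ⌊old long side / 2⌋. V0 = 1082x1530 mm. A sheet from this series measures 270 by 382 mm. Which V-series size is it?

V4

V0: 1082 × 1530 mm
V1: 765 × 1082 mm
V2: 541 × 765 mm
V3: 382 × 541 mm
V4: 270 × 382 mm
V5: 191 × 270 mm
→ matches V4.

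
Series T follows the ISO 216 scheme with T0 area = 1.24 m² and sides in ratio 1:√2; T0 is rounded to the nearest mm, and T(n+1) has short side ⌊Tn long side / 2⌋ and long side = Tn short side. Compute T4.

Let T0's short side be w mm. w · w√2 = 1.24 m² = 1,240,000 mm², so w ≈ 936.4 mm and w√2 ≈ 1324.2 mm → T0 = 936 × 1324 mm.
T1: ⌊1324/2⌋ × 936 = 662 × 936 mm
T2: ⌊936/2⌋ × 662 = 468 × 662 mm
T3: ⌊662/2⌋ × 468 = 331 × 468 mm
T4: ⌊468/2⌋ × 331 = 234 × 331 mm

234 × 331 mm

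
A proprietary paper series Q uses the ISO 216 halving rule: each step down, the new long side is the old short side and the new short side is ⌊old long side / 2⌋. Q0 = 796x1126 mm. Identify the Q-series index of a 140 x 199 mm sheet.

Q5

Q0: 796 × 1126 mm
Q1: 563 × 796 mm
Q2: 398 × 563 mm
Q3: 281 × 398 mm
Q4: 199 × 281 mm
Q5: 140 × 199 mm
Q6: 99 × 140 mm
→ matches Q5.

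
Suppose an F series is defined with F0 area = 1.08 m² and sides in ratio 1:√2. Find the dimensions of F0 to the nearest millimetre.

874 × 1236 mm

Let the short side be w mm. Then w · w√2 = 1.08 m² = 1,080,000 mm².
w² = 1,080,000/√2, so w ≈ 873.9 mm; long side = w√2 ≈ 1235.9 mm.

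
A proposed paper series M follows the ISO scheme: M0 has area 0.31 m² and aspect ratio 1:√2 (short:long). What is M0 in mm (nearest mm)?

468 × 662 mm

Let the short side be w mm. Then w · w√2 = 0.31 m² = 310,000 mm².
w² = 310,000/√2, so w ≈ 468.2 mm; long side = w√2 ≈ 662.1 mm.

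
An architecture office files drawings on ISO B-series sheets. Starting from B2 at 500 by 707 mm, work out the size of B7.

88 × 125 mm

B3: ⌊707/2⌋ × 500 = 353 × 500 mm
B4: ⌊500/2⌋ × 353 = 250 × 353 mm
B5: ⌊353/2⌋ × 250 = 176 × 250 mm
B6: ⌊250/2⌋ × 176 = 125 × 176 mm
B7: ⌊176/2⌋ × 125 = 88 × 125 mm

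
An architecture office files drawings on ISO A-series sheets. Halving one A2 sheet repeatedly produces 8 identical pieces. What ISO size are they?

A5

8 = 2^3, so 3 halving steps.
A2 → A3 → … → A5 after 3 steps.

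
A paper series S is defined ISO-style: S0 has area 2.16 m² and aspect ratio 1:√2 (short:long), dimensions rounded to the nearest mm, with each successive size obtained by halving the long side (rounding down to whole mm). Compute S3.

Let S0's short side be w mm. w · w√2 = 2.16 m² = 2,160,000 mm², so w ≈ 1235.9 mm and w√2 ≈ 1747.8 mm → S0 = 1236 × 1748 mm.
S1: ⌊1748/2⌋ × 1236 = 874 × 1236 mm
S2: ⌊1236/2⌋ × 874 = 618 × 874 mm
S3: ⌊874/2⌋ × 618 = 437 × 618 mm

437 × 618 mm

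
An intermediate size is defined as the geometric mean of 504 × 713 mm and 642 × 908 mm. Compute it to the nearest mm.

Short side: √(504 · 642) = √323568 ≈ 568.8 → 569 mm
Long side: √(713 · 908) = √647404 ≈ 804.6 → 805 mm

569 × 805 mm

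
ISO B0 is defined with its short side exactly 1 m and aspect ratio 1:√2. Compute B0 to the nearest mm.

1000 × 1414 mm

Short side = 1000 mm; long side = 1000√2 ≈ 1414.2 mm.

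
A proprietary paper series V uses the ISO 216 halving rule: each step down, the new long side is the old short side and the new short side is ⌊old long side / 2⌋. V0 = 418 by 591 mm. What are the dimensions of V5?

V1: ⌊591/2⌋ × 418 = 295 × 418 mm
V2: ⌊418/2⌋ × 295 = 209 × 295 mm
V3: ⌊295/2⌋ × 209 = 147 × 209 mm
V4: ⌊209/2⌋ × 147 = 104 × 147 mm
V5: ⌊147/2⌋ × 104 = 73 × 104 mm

73 × 104 mm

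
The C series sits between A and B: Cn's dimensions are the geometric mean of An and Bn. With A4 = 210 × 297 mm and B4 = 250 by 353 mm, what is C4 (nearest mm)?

Short side: √(210 · 250) = √52500 ≈ 229.1 → 229 mm
Long side: √(297 · 353) = √104841 ≈ 323.8 → 324 mm

229 × 324 mm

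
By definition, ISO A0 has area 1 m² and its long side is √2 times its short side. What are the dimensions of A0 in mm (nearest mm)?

841 × 1189 mm

Let the short side be w mm. Then the long side is w√2 and w · w√2 = 10⁶ mm².
w² = 10⁶/√2, so w = 1000 / 2^(1/4) ≈ 840.9 mm; long side = 1000 · 2^(1/4) ≈ 1189.2 mm.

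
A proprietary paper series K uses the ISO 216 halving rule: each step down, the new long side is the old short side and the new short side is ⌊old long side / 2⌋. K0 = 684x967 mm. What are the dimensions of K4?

171 × 241 mm

K1: ⌊967/2⌋ × 684 = 483 × 684 mm
K2: ⌊684/2⌋ × 483 = 342 × 483 mm
K3: ⌊483/2⌋ × 342 = 241 × 342 mm
K4: ⌊342/2⌋ × 241 = 171 × 241 mm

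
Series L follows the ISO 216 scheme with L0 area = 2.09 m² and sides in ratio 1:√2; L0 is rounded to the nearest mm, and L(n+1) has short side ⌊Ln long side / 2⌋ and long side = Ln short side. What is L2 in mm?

Let L0's short side be w mm. w · w√2 = 2.09 m² = 2,090,000 mm², so w ≈ 1215.7 mm and w√2 ≈ 1719.2 mm → L0 = 1216 × 1719 mm.
L1: ⌊1719/2⌋ × 1216 = 859 × 1216 mm
L2: ⌊1216/2⌋ × 859 = 608 × 859 mm

608 × 859 mm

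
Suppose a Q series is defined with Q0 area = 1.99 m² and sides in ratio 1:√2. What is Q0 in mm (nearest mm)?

1186 × 1678 mm

Let the short side be w mm. Then w · w√2 = 1.99 m² = 1,990,000 mm².
w² = 1,990,000/√2, so w ≈ 1186.2 mm; long side = w√2 ≈ 1677.6 mm.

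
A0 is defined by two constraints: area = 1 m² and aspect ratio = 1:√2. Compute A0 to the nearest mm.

841 × 1189 mm

Let the short side be w mm. Then the long side is w√2 and w · w√2 = 10⁶ mm².
w² = 10⁶/√2, so w = 1000 / 2^(1/4) ≈ 840.9 mm; long side = 1000 · 2^(1/4) ≈ 1189.2 mm.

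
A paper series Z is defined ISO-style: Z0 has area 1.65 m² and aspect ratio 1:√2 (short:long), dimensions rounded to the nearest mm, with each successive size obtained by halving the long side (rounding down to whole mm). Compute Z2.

Let Z0's short side be w mm. w · w√2 = 1.65 m² = 1,650,000 mm², so w ≈ 1080.2 mm and w√2 ≈ 1527.6 mm → Z0 = 1080 × 1528 mm.
Z1: ⌊1528/2⌋ × 1080 = 764 × 1080 mm
Z2: ⌊1080/2⌋ × 764 = 540 × 764 mm

540 × 764 mm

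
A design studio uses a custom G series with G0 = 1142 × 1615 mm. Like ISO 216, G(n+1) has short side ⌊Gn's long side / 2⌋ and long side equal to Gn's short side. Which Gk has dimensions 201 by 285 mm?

G0: 1142 × 1615 mm
G1: 807 × 1142 mm
G2: 571 × 807 mm
G3: 403 × 571 mm
G4: 285 × 403 mm
G5: 201 × 285 mm
G6: 142 × 201 mm
→ matches G5.

G5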